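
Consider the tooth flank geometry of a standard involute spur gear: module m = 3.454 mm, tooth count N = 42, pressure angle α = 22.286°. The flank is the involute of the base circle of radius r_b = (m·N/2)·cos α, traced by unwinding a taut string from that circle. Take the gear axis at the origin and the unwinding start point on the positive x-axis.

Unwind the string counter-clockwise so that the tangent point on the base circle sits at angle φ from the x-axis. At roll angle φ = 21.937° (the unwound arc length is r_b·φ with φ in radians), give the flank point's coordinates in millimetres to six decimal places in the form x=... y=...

x=71.856379 y=1.237337

pitch radius r_p = m·N/2 = 3.454·42/2 = 72.534000
base radius r_b = r_p·cos α = 72.534000·cos 22.286° = 67.115885
roll angle φ = 21.937° = 0.38287288 rad
x = r_b·(cos φ + φ·sin φ) = 67.115885·(0.92759520 + 0.38287288·0.37358688) = 71.856379
y = r_b·(sin φ − φ·cos φ) = 67.115885·(0.37358688 − 0.38287288·0.92759520) = 1.237337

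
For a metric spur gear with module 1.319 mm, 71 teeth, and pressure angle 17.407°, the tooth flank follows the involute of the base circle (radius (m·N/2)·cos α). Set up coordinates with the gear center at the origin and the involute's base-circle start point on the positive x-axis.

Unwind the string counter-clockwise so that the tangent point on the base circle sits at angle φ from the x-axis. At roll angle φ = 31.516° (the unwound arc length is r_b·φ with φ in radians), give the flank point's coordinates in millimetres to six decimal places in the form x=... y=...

x=50.936657 y=2.404479

pitch radius r_p = m·N/2 = 1.319·71/2 = 46.824500
base radius r_b = r_p·cos α = 46.824500·cos 17.407° = 44.680115
roll angle φ = 31.516° = 0.55005797 rad
x = r_b·(cos φ + φ·sin φ) = 44.680115·(0.85249422 + 0.55005797·0.52273665) = 50.936657
y = r_b·(sin φ − φ·cos φ) = 44.680115·(0.52273665 − 0.55005797·0.85249422) = 2.404479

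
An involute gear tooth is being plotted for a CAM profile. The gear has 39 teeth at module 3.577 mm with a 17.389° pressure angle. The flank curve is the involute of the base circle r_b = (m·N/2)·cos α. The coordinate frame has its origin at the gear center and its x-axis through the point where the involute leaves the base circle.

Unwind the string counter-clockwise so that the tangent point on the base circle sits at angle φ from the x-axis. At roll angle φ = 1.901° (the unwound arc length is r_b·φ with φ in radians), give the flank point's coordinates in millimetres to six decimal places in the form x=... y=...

pitch radius r_p = m·N/2 = 3.577·39/2 = 69.751500
base radius r_b = r_p·cos α = 69.751500·cos 17.389° = 66.563698
roll angle φ = 1.901° = 0.03317871 rad
x = r_b·(cos φ + φ·sin φ) = 66.563698·(0.99944964 + 0.03317871·0.03317262) = 66.600325
y = r_b·(sin φ − φ·cos φ) = 66.563698·(0.03317262 − 0.03317871·0.99944964) = 0.000810

x=66.600325 y=0.000810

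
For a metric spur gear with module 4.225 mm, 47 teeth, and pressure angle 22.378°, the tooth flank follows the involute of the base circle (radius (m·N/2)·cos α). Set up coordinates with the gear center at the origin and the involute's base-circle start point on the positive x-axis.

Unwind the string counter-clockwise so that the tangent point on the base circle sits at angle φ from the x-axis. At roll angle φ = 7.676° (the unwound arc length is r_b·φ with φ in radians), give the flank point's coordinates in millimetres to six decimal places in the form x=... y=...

pitch radius r_p = m·N/2 = 4.225·47/2 = 99.287500
base radius r_b = r_p·cos α = 99.287500·cos 22.378° = 91.810385
roll angle φ = 7.676° = 0.13397147 rad
x = r_b·(cos φ + φ·sin φ) = 91.810385·(0.99103924 + 0.13397147·0.13357107) = 92.630615
y = r_b·(sin φ − φ·cos φ) = 91.810385·(0.13357107 − 0.13397147·0.99103924) = 0.073456

x=92.630615 y=0.073456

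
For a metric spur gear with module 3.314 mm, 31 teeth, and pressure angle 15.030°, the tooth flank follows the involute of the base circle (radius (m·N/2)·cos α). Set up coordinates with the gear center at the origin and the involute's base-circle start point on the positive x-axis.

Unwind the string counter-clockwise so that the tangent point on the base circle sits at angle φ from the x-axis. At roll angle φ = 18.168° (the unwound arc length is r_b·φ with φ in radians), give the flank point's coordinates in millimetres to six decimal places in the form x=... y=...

pitch radius r_p = m·N/2 = 3.314·31/2 = 51.367000
base radius r_b = r_p·cos α = 51.367000·cos 15.030° = 49.609744
roll angle φ = 18.168° = 0.31709142 rad
x = r_b·(cos φ + φ·sin φ) = 49.609744·(0.95014634 + 0.31709142·0.31180431) = 52.041456
y = r_b·(sin φ − φ·cos φ) = 49.609744·(0.31180431 − 0.31709142·0.95014634) = 0.521947

x=52.041456 y=0.521947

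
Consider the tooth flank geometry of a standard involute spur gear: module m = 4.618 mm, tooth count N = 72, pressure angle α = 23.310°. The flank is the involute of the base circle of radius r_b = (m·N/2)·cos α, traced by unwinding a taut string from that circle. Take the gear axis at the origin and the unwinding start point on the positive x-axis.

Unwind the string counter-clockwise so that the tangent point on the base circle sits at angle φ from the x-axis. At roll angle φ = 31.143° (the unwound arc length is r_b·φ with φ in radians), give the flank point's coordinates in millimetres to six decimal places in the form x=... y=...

x=173.593656 y=7.933853

pitch radius r_p = m·N/2 = 4.618·72/2 = 166.248000
base radius r_b = r_p·cos α = 166.248000·cos 23.310° = 152.678395
roll angle φ = 31.143° = 0.54354789 rad
x = r_b·(cos φ + φ·sin φ) = 152.678395·(0.85587919 + 0.54354789·0.51717580) = 173.593656
y = r_b·(sin φ − φ·cos φ) = 152.678395·(0.51717580 − 0.54354789·0.85587919) = 7.933853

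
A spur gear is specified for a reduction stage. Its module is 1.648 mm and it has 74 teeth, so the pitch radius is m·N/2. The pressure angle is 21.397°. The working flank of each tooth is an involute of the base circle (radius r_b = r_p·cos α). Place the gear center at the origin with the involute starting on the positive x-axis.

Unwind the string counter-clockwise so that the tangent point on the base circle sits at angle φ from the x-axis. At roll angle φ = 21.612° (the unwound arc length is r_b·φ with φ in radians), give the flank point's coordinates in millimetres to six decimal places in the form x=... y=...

x=60.669548 y=1.001262

pitch radius r_p = m·N/2 = 1.648·74/2 = 60.976000
base radius r_b = r_p·cos α = 60.976000·cos 21.397° = 56.773224
roll angle φ = 21.612° = 0.37720056 rad
x = r_b·(cos φ + φ·sin φ) = 56.773224·(0.92969937 + 0.37720056·0.36831928) = 60.669548
y = r_b·(sin φ − φ·cos φ) = 56.773224·(0.36831928 − 0.37720056·0.92969937) = 1.001262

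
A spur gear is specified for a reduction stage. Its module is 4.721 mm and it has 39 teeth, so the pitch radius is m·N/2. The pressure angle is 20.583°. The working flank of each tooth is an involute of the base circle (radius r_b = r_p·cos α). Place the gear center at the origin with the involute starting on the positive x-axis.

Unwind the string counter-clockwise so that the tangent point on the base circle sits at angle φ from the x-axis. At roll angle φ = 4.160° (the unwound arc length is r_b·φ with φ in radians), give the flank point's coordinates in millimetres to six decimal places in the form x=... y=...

x=86.409640 y=0.010990

pitch radius r_p = m·N/2 = 4.721·39/2 = 92.059500
base radius r_b = r_p·cos α = 92.059500·cos 20.583° = 86.182779
roll angle φ = 4.160° = 0.07260570 rad
x = r_b·(cos φ + φ·sin φ) = 86.182779·(0.99736536 + 0.07260570·0.07254192) = 86.409640
y = r_b·(sin φ − φ·cos φ) = 86.182779·(0.07254192 − 0.07260570·0.99736536) = 0.010990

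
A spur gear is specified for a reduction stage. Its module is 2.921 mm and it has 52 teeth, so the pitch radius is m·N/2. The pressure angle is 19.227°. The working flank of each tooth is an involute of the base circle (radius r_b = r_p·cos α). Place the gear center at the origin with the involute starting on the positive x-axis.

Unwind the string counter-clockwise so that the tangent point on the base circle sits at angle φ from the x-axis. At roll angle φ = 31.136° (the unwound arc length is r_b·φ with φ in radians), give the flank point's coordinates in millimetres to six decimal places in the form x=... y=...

pitch radius r_p = m·N/2 = 2.921·52/2 = 75.946000
base radius r_b = r_p·cos α = 75.946000·cos 19.227° = 71.709830
roll angle φ = 31.136° = 0.54342572 rad
x = r_b·(cos φ + φ·sin φ) = 71.709830·(0.85594237 + 0.54342572·0.51707124) = 81.529213
y = r_b·(sin φ − φ·cos φ) = 71.709830·(0.51707124 − 0.54342572·0.85594237) = 3.723902

x=81.529213 y=3.723902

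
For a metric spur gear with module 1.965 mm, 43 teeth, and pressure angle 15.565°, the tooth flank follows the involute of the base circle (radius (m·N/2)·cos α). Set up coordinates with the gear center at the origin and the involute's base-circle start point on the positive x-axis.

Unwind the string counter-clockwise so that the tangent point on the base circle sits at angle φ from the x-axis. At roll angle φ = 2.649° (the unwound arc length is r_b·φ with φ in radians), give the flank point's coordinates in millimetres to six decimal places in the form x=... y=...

x=40.741617 y=0.001340

pitch radius r_p = m·N/2 = 1.965·43/2 = 42.247500
base radius r_b = r_p·cos α = 42.247500·cos 15.565° = 40.698143
roll angle φ = 2.649° = 0.04623377 rad
x = r_b·(cos φ + φ·sin φ) = 40.698143·(0.99893141 + 0.04623377·0.04621730) = 40.741617
y = r_b·(sin φ − φ·cos φ) = 40.698143·(0.04621730 − 0.04623377·0.99893141) = 0.001340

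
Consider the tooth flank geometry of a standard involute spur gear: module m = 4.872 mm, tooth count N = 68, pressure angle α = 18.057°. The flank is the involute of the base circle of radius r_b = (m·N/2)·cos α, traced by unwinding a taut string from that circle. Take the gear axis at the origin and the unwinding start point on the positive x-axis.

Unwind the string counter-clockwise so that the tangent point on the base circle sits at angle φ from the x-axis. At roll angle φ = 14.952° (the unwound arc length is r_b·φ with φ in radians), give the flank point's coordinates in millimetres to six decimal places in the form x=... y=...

pitch radius r_p = m·N/2 = 4.872·68/2 = 165.648000
base radius r_b = r_p·cos α = 165.648000·cos 18.057° = 157.489608
roll angle φ = 14.952° = 0.26096163 rad
x = r_b·(cos φ + φ·sin φ) = 157.489608·(0.96614232 + 0.26096163·0.25800974) = 162.761251
y = r_b·(sin φ − φ·cos φ) = 157.489608·(0.25800974 − 0.26096163·0.96614232) = 0.926617

x=162.761251 y=0.926617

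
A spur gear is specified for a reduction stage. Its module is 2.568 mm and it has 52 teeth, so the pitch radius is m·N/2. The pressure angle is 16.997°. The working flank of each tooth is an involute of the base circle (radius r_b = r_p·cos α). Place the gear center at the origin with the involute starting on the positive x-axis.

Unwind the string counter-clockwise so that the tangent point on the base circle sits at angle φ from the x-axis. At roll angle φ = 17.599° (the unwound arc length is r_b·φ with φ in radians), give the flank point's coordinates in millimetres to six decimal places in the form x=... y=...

pitch radius r_p = m·N/2 = 2.568·52/2 = 66.768000
base radius r_b = r_p·cos α = 66.768000·cos 16.997° = 63.851578
roll angle φ = 17.599° = 0.30716050 rad
x = r_b·(cos φ + φ·sin φ) = 63.851578·(0.95319594 + 0.30716050·0.30235325) = 66.793024
y = r_b·(sin φ − φ·cos φ) = 63.851578·(0.30235325 − 0.30716050·0.95319594) = 0.611003

x=66.793024 y=0.611003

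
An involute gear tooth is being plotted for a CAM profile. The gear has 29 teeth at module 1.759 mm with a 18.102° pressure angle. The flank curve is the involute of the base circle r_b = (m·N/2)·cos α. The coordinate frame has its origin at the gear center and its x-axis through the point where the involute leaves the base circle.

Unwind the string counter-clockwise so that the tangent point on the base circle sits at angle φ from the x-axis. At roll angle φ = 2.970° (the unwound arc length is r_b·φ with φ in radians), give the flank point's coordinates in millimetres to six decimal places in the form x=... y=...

x=24.275651 y=0.001125

pitch radius r_p = m·N/2 = 1.759·29/2 = 25.505500
base radius r_b = r_p·cos α = 25.505500·cos 18.102° = 24.243102
roll angle φ = 2.970° = 0.05183628 rad
x = r_b·(cos φ + φ·sin φ) = 24.243102·(0.99865680 + 0.05183628·0.05181307) = 24.275651
y = r_b·(sin φ − φ·cos φ) = 24.243102·(0.05181307 − 0.05183628·0.99865680) = 0.001125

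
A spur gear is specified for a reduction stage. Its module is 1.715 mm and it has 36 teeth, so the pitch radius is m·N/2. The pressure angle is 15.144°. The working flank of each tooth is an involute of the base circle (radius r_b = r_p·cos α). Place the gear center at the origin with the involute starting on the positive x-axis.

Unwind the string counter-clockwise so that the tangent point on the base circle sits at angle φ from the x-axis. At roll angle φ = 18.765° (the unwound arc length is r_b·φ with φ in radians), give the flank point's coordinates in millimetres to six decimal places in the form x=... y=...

x=31.353472 y=0.345205

pitch radius r_p = m·N/2 = 1.715·36/2 = 30.870000
base radius r_b = r_p·cos α = 30.870000·cos 15.144° = 29.797956
roll angle φ = 18.765° = 0.32751103 rad
x = r_b·(cos φ + φ·sin φ) = 29.797956·(0.94684594 + 0.32751103·0.32168736) = 31.353472
y = r_b·(sin φ − φ·cos φ) = 29.797956·(0.32168736 − 0.32751103·0.94684594) = 0.345205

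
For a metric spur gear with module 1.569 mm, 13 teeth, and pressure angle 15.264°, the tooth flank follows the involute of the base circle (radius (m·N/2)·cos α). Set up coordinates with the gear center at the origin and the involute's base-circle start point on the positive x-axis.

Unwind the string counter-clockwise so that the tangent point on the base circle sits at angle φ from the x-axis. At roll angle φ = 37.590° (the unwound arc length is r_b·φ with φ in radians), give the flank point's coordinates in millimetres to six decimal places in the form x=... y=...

x=11.733695 y=0.886864

pitch radius r_p = m·N/2 = 1.569·13/2 = 10.198500
base radius r_b = r_p·cos α = 10.198500·cos 15.264° = 9.838728
roll angle φ = 37.590° = 0.65606927 rad
x = r_b·(cos φ + φ·sin φ) = 9.838728·(0.79239612 + 0.65606927·0.61000687) = 11.733695
y = r_b·(sin φ − φ·cos φ) = 9.838728·(0.61000687 − 0.65606927·0.79239612) = 0.886864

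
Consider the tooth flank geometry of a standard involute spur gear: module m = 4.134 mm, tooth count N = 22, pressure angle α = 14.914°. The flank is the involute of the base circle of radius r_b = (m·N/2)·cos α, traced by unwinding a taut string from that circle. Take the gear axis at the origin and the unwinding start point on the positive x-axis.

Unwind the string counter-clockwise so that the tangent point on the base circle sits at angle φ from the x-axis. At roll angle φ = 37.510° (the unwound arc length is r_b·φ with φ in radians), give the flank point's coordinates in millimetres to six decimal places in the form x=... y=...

x=52.373628 y=3.936443

pitch radius r_p = m·N/2 = 4.134·22/2 = 45.474000
base radius r_b = r_p·cos α = 45.474000·cos 14.914° = 43.942127
roll angle φ = 37.510° = 0.65467300 rad
x = r_b·(cos φ + φ·sin φ) = 43.942127·(0.79324708 + 0.65467300·0.60889989) = 52.373628
y = r_b·(sin φ − φ·cos φ) = 43.942127·(0.60889989 − 0.65467300·0.79324708) = 3.936443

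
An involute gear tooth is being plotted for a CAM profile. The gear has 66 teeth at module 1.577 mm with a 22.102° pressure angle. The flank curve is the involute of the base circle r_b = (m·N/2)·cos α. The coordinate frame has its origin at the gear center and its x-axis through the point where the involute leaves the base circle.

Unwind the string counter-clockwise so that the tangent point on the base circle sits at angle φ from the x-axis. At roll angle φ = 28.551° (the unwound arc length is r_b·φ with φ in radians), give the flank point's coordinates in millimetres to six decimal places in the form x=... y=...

pitch radius r_p = m·N/2 = 1.577·66/2 = 52.041000
base radius r_b = r_p·cos α = 52.041000·cos 22.102° = 48.216793
roll angle φ = 28.551° = 0.49830895 rad
x = r_b·(cos φ + φ·sin φ) = 48.216793·(0.87839204 + 0.49830895·0.47794082) = 53.836664
y = r_b·(sin φ − φ·cos φ) = 48.216793·(0.47794082 − 0.49830895·0.87839204) = 1.939771

x=53.836664 y=1.939771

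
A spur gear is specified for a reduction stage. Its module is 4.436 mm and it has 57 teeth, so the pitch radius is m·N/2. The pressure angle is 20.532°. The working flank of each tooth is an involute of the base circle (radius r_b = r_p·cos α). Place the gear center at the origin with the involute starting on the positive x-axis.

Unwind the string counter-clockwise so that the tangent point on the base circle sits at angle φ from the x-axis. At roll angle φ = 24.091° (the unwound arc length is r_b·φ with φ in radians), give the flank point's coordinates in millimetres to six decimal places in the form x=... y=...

x=128.402616 y=2.882114

pitch radius r_p = m·N/2 = 4.436·57/2 = 126.426000
base radius r_b = r_p·cos α = 126.426000·cos 20.532° = 118.394972
roll angle φ = 24.091° = 0.42046727 rad
x = r_b·(cos φ + φ·sin φ) = 118.394972·(0.91289831 + 0.42046727·0.40818707) = 128.402616
y = r_b·(sin φ − φ·cos φ) = 118.394972·(0.40818707 − 0.42046727·0.91289831) = 2.882114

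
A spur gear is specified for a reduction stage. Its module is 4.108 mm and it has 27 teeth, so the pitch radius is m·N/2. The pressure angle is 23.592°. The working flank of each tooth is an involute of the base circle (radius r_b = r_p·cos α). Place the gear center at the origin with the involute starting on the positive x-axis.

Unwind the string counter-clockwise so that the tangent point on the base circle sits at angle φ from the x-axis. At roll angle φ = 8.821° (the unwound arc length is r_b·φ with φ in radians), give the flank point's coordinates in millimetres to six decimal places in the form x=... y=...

pitch radius r_p = m·N/2 = 4.108·27/2 = 55.458000
base radius r_b = r_p·cos α = 55.458000·cos 23.592° = 50.822744
roll angle φ = 8.821° = 0.15395549 rad
x = r_b·(cos φ + φ·sin φ) = 50.822744·(0.98817224 + 0.15395549·0.15334803) = 51.421487
y = r_b·(sin φ − φ·cos φ) = 50.822744·(0.15334803 − 0.15395549·0.98817224) = 0.061673

x=51.421487 y=0.061673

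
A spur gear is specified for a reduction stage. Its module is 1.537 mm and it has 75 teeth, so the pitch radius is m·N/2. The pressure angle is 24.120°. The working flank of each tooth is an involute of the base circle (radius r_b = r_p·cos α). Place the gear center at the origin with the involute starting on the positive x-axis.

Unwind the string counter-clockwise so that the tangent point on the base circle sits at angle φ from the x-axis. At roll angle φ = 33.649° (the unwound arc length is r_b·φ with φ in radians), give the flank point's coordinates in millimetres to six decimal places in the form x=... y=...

x=60.909786 y=3.430859

pitch radius r_p = m·N/2 = 1.537·75/2 = 57.637500
base radius r_b = r_p·cos α = 57.637500·cos 24.120° = 52.605261
roll angle φ = 33.649° = 0.58728584 rad
x = r_b·(cos φ + φ·sin φ) = 52.605261·(0.83244767 + 0.58728584·0.55410367) = 60.909786
y = r_b·(sin φ − φ·cos φ) = 52.605261·(0.55410367 − 0.58728584·0.83244767) = 3.430859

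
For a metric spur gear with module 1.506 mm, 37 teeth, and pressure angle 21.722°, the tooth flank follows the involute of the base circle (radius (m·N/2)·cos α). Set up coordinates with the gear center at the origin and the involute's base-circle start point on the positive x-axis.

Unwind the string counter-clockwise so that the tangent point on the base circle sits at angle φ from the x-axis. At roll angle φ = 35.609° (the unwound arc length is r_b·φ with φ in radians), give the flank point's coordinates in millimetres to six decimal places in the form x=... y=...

pitch radius r_p = m·N/2 = 1.506·37/2 = 27.861000
base radius r_b = r_p·cos α = 27.861000·cos 21.722° = 25.882605
roll angle φ = 35.609° = 0.62149429 rad
x = r_b·(cos φ + φ·sin φ) = 25.882605·(0.81300931 + 0.62149429·0.58225068) = 30.408820
y = r_b·(sin φ − φ·cos φ) = 25.882605·(0.58225068 − 0.62149429·0.81300931) = 1.992185

x=30.408820 y=1.992185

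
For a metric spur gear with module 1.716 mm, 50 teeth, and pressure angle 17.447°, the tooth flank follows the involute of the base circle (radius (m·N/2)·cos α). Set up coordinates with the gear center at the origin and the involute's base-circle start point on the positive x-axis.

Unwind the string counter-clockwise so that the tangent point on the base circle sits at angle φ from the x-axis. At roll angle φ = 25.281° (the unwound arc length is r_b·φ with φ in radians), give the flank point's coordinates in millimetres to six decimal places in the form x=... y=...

x=44.718524 y=1.149259

pitch radius r_p = m·N/2 = 1.716·50/2 = 42.900000
base radius r_b = r_p·cos α = 42.900000·cos 17.447° = 40.926373
roll angle φ = 25.281° = 0.44123669 rad
x = r_b·(cos φ + φ·sin φ) = 40.926373·(0.90422422 + 0.44123669·0.42705803) = 44.718524
y = r_b·(sin φ − φ·cos φ) = 40.926373·(0.42705803 − 0.44123669·0.90422422) = 1.149259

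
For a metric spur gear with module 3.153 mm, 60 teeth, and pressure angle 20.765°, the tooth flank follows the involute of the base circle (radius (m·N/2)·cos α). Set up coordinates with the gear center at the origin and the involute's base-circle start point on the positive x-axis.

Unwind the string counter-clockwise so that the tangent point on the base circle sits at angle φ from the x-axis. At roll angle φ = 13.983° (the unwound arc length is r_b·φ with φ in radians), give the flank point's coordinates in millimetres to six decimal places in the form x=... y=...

x=91.040490 y=0.425990

pitch radius r_p = m·N/2 = 3.153·60/2 = 94.590000
base radius r_b = r_p·cos α = 94.590000·cos 20.765° = 88.445663
roll angle φ = 13.983° = 0.24404939 rad
x = r_b·(cos φ + φ·sin φ) = 88.445663·(0.97036746 + 0.24404939·0.24163399) = 91.040490
y = r_b·(sin φ − φ·cos φ) = 88.445663·(0.24163399 − 0.24404939·0.97036746) = 0.425990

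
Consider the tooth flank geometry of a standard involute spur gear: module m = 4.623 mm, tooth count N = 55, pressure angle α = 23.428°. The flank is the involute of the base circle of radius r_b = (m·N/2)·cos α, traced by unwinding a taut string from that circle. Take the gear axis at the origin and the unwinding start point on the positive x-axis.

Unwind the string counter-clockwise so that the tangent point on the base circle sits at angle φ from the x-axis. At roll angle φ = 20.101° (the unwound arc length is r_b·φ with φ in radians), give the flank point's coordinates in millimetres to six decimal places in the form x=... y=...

x=123.611156 y=1.658442

pitch radius r_p = m·N/2 = 4.623·55/2 = 127.132500
base radius r_b = r_p·cos α = 127.132500·cos 23.428° = 116.651752
roll angle φ = 20.101° = 0.35082863 rad
x = r_b·(cos φ + φ·sin φ) = 116.651752·(0.93908825 + 0.35082863·0.34367608) = 123.611156
y = r_b·(sin φ − φ·cos φ) = 116.651752·(0.34367608 − 0.35082863·0.93908825) = 1.658442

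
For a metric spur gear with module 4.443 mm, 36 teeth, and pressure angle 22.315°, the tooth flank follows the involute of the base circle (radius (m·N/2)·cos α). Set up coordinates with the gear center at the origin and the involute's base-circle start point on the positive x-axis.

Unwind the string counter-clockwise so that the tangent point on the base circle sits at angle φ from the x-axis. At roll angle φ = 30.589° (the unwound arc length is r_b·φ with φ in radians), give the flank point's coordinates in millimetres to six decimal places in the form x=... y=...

pitch radius r_p = m·N/2 = 4.443·36/2 = 79.974000
base radius r_b = r_p·cos α = 79.974000·cos 22.315° = 73.984775
roll angle φ = 30.589° = 0.53387876 rad
x = r_b·(cos φ + φ·sin φ) = 73.984775·(0.86083974 + 0.53387876·0.50887616) = 83.789083
y = r_b·(sin φ − φ·cos φ) = 73.984775·(0.50887616 − 0.53387876·0.86083974) = 3.646865

x=83.789083 y=3.646865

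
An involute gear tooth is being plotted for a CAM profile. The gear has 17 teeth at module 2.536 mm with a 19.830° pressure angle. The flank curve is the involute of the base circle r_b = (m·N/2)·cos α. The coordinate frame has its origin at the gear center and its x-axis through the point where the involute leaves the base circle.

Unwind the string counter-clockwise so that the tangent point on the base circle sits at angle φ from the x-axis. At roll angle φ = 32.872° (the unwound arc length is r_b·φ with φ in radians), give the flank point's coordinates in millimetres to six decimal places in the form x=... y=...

pitch radius r_p = m·N/2 = 2.536·17/2 = 21.556000
base radius r_b = r_p·cos α = 21.556000·cos 19.830° = 20.277800
roll angle φ = 32.872° = 0.57372463 rad
x = r_b·(cos φ + φ·sin φ) = 20.277800·(0.83988521 + 0.57372463·0.54276407) = 23.345473
y = r_b·(sin φ − φ·cos φ) = 20.277800·(0.54276407 − 0.57372463·0.83988521) = 1.234943

x=23.345473 y=1.234943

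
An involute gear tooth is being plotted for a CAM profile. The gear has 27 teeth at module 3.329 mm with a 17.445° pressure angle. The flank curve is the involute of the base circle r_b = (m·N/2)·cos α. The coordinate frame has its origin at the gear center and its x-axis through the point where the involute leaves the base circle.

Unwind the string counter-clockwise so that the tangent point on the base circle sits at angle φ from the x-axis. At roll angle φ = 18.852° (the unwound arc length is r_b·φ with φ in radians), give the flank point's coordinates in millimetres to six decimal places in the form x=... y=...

x=45.132788 y=0.503585

pitch radius r_p = m·N/2 = 3.329·27/2 = 44.941500
base radius r_b = r_p·cos α = 44.941500·cos 17.445° = 42.874423
roll angle φ = 18.852° = 0.32902947 rad
x = r_b·(cos φ + φ·sin φ) = 42.874423·(0.94635639 + 0.32902947·0.32312471) = 45.132788
y = r_b·(sin φ − φ·cos φ) = 42.874423·(0.32312471 − 0.32902947·0.94635639) = 0.503585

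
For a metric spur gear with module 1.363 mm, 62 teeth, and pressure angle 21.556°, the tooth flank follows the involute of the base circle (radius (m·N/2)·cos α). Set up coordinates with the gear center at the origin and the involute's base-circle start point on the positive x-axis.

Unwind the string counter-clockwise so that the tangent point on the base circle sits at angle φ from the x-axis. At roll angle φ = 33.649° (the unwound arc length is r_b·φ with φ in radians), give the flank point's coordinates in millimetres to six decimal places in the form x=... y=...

pitch radius r_p = m·N/2 = 1.363·62/2 = 42.253000
base radius r_b = r_p·cos α = 42.253000·cos 21.556° = 39.297779
roll angle φ = 33.649° = 0.58728584 rad
x = r_b·(cos φ + φ·sin φ) = 39.297779·(0.83244767 + 0.58728584·0.55410367) = 45.501520
y = r_b·(sin φ − φ·cos φ) = 39.297779·(0.55410367 − 0.58728584·0.83244767) = 2.562960

x=45.501520 y=2.562960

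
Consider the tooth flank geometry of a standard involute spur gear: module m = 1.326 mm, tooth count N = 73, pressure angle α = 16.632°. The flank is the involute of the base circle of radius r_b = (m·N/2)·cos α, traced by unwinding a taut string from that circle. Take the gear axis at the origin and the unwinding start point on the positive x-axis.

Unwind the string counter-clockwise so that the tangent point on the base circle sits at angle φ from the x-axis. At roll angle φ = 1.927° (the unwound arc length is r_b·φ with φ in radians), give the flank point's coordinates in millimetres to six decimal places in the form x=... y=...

x=46.400345 y=0.000588

pitch radius r_p = m·N/2 = 1.326·73/2 = 48.399000
base radius r_b = r_p·cos α = 48.399000·cos 16.632° = 46.374125
roll angle φ = 1.927° = 0.03363249 rad
x = r_b·(cos φ + φ·sin φ) = 46.374125·(0.99943448 + 0.03363249·0.03362615) = 46.400345
y = r_b·(sin φ − φ·cos φ) = 46.374125·(0.03362615 − 0.03363249·0.99943448) = 0.000588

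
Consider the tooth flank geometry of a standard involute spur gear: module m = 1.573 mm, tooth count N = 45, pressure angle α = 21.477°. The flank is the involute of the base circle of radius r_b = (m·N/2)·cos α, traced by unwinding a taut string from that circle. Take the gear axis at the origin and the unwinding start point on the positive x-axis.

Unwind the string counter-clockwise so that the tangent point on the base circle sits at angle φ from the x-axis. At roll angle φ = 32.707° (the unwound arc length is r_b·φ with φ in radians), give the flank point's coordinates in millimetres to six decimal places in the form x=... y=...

x=37.871862 y=1.976388

pitch radius r_p = m·N/2 = 1.573·45/2 = 35.392500
base radius r_b = r_p·cos α = 35.392500·cos 21.477° = 32.935008
roll angle φ = 32.707° = 0.57084484 rad
x = r_b·(cos φ + φ·sin φ) = 32.935008·(0.84144477 + 0.57084484·0.54034313) = 37.871862
y = r_b·(sin φ − φ·cos φ) = 32.935008·(0.54034313 − 0.57084484·0.84144477) = 1.976388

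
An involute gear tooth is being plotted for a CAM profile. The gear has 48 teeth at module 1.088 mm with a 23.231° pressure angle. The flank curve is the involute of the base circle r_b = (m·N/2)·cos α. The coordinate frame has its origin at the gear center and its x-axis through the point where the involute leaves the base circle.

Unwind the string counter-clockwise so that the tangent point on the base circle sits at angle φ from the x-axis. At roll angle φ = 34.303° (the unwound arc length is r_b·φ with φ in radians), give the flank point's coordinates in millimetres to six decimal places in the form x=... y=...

x=27.917527 y=1.655688

pitch radius r_p = m·N/2 = 1.088·48/2 = 26.112000
base radius r_b = r_p·cos α = 26.112000·cos 23.231° = 23.994893
roll angle φ = 34.303° = 0.59870029 rad
x = r_b·(cos φ + φ·sin φ) = 23.994893·(0.82606879 + 0.59870029·0.56356930) = 27.917527
y = r_b·(sin φ − φ·cos φ) = 23.994893·(0.56356930 − 0.59870029·0.82606879) = 1.655688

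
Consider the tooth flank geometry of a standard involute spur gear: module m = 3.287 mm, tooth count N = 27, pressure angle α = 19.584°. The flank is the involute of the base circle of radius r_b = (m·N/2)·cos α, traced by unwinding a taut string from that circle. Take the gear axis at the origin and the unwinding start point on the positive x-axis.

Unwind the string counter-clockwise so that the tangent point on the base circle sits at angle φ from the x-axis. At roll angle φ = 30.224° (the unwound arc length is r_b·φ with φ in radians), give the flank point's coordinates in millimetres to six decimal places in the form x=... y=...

x=47.225824 y=1.989241

pitch radius r_p = m·N/2 = 3.287·27/2 = 44.374500
base radius r_b = r_p·cos α = 44.374500·cos 19.584° = 41.807484
roll angle φ = 30.224° = 0.52750831 rad
x = r_b·(cos φ + φ·sin φ) = 41.807484·(0.86406402 + 0.52750831·0.50338193) = 47.225824
y = r_b·(sin φ − φ·cos φ) = 41.807484·(0.50338193 − 0.52750831·0.86406402) = 1.989241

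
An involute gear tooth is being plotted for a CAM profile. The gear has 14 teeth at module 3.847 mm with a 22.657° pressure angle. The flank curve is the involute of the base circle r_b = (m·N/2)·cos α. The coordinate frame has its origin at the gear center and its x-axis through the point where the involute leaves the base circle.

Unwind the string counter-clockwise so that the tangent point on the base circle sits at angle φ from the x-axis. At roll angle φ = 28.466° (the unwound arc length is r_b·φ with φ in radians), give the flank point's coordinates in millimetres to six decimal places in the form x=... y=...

x=27.731169 y=0.990998

pitch radius r_p = m·N/2 = 3.847·14/2 = 26.929000
base radius r_b = r_p·cos α = 26.929000·cos 22.657° = 24.850820
roll angle φ = 28.466° = 0.49682542 rad
x = r_b·(cos φ + φ·sin φ) = 24.850820·(0.87910011 + 0.49682542·0.47663718) = 27.731169
y = r_b·(sin φ − φ·cos φ) = 24.850820·(0.47663718 − 0.49682542·0.87910011) = 0.990998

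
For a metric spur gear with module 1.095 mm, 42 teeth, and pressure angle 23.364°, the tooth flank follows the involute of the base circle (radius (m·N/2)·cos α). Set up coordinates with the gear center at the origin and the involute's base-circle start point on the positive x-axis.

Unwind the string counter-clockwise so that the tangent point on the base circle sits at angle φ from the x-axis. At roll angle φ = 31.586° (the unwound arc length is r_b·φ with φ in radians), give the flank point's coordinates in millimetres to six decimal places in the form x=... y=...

x=24.077561 y=1.143448

pitch radius r_p = m·N/2 = 1.095·42/2 = 22.995000
base radius r_b = r_p·cos α = 22.995000·cos 23.364° = 21.109502
roll angle φ = 31.586° = 0.55127970 rad
x = r_b·(cos φ + φ·sin φ) = 21.109502·(0.85185494 + 0.55127970·0.52377777) = 24.077561
y = r_b·(sin φ − φ·cos φ) = 21.109502·(0.52377777 − 0.55127970·0.85185494) = 1.143448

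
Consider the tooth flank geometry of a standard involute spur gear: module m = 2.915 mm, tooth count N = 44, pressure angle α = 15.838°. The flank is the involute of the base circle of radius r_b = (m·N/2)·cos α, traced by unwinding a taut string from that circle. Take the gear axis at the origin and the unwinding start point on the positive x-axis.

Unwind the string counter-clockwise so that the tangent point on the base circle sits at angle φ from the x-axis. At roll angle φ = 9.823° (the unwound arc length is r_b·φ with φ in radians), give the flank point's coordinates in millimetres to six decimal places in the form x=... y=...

pitch radius r_p = m·N/2 = 2.915·44/2 = 64.130000
base radius r_b = r_p·cos α = 64.130000·cos 15.838° = 61.695446
roll angle φ = 9.823° = 0.17144369 rad
x = r_b·(cos φ + φ·sin φ) = 61.695446·(0.98533949 + 0.17144369·0.17060505) = 62.595499
y = r_b·(sin φ − φ·cos φ) = 61.695446·(0.17060505 − 0.17144369·0.98533949) = 0.103328

x=62.595499 y=0.103328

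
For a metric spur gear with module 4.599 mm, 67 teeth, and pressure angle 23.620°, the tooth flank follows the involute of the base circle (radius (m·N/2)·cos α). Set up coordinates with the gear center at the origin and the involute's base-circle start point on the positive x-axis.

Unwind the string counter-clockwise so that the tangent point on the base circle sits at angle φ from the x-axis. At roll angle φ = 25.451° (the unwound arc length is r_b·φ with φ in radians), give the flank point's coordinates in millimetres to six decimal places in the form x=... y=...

x=154.406325 y=4.043348

pitch radius r_p = m·N/2 = 4.599·67/2 = 154.066500
base radius r_b = r_p·cos α = 154.066500·cos 23.620° = 141.159259
roll angle φ = 25.451° = 0.44420375 rad
x = r_b·(cos φ + φ·sin φ) = 141.159259·(0.90295313 + 0.44420375·0.42973904) = 154.406325
y = r_b·(sin φ − φ·cos φ) = 141.159259·(0.42973904 − 0.44420375·0.90295313) = 4.043348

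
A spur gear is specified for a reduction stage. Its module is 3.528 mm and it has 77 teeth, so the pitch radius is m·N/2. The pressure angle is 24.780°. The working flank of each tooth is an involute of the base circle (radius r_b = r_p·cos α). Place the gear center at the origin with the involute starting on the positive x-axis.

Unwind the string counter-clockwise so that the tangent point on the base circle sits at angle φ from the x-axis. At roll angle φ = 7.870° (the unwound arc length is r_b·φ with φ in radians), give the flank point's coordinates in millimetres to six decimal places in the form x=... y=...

x=124.479355 y=0.106330

pitch radius r_p = m·N/2 = 3.528·77/2 = 135.828000
base radius r_b = r_p·cos α = 135.828000·cos 24.780° = 123.321479
roll angle φ = 7.870° = 0.13735741 rad
x = r_b·(cos φ + φ·sin φ) = 123.321479·(0.99058129 + 0.13735741·0.13692590) = 124.479355
y = r_b·(sin φ − φ·cos φ) = 123.321479·(0.13692590 − 0.13735741·0.99058129) = 0.106330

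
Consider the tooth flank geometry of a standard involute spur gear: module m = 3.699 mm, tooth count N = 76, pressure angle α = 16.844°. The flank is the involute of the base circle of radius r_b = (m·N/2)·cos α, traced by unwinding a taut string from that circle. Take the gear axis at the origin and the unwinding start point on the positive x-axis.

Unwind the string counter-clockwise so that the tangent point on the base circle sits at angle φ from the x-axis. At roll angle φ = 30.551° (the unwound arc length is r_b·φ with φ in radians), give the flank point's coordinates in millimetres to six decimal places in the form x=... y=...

x=152.318350 y=6.607128

pitch radius r_p = m·N/2 = 3.699·76/2 = 140.562000
base radius r_b = r_p·cos α = 140.562000·cos 16.844° = 134.531504
roll angle φ = 30.551° = 0.53321554 rad
x = r_b·(cos φ + φ·sin φ) = 134.531504·(0.86117705 + 0.53321554·0.50830511) = 152.318350
y = r_b·(sin φ − φ·cos φ) = 134.531504·(0.50830511 − 0.53321554·0.86117705) = 6.607128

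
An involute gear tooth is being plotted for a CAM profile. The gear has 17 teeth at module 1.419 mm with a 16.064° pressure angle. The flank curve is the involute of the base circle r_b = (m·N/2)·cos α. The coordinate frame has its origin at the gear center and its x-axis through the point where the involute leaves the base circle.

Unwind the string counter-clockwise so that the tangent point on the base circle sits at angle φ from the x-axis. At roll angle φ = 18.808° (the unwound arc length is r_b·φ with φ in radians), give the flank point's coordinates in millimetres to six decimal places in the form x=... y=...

x=12.198288 y=0.135193

pitch radius r_p = m·N/2 = 1.419·17/2 = 12.061500
base radius r_b = r_p·cos α = 12.061500·cos 16.064° = 11.590537
roll angle φ = 18.808° = 0.32826153 rad
x = r_b·(cos φ + φ·sin φ) = 11.590537·(0.94660425 + 0.32826153·0.32239787) = 12.198288
y = r_b·(sin φ − φ·cos φ) = 11.590537·(0.32239787 − 0.32826153·0.94660425) = 0.135193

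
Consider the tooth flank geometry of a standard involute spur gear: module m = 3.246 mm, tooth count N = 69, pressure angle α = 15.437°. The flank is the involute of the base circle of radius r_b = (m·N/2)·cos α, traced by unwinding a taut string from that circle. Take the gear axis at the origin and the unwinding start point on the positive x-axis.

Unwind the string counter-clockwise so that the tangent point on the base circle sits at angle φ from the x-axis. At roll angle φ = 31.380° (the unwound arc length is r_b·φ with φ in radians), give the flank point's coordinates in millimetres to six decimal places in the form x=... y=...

pitch radius r_p = m·N/2 = 3.246·69/2 = 111.987000
base radius r_b = r_p·cos α = 111.987000·cos 15.437° = 107.946925
roll angle φ = 31.380° = 0.54768432 rad
x = r_b·(cos φ + φ·sin φ) = 107.946925·(0.85373261 + 0.54768432·0.52071165) = 122.942720
y = r_b·(sin φ − φ·cos φ) = 107.946925·(0.52071165 − 0.54768432·0.85373261) = 5.735834

x=122.942720 y=5.735834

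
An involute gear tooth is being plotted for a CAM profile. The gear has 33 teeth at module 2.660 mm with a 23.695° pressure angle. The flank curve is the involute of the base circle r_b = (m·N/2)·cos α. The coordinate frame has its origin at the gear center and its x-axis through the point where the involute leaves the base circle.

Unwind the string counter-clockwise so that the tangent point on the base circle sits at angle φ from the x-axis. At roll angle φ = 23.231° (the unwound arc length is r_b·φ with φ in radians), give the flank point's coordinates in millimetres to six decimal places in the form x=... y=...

pitch radius r_p = m·N/2 = 2.660·33/2 = 43.890000
base radius r_b = r_p·cos α = 43.890000·cos 23.695° = 40.189971
roll angle φ = 23.231° = 0.40545744 rad
x = r_b·(cos φ + φ·sin φ) = 40.189971·(0.91892206 + 0.40545744·0.39443915) = 43.358964
y = r_b·(sin φ − φ·cos φ) = 40.189971·(0.39443915 − 0.40545744·0.91892206) = 0.878367

x=43.358964 y=0.878367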